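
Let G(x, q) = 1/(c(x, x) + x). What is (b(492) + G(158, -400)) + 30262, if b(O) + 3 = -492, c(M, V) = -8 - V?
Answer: 238135/8 ≈ 29767.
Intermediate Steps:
b(O) = -495 (b(O) = -3 - 492 = -495)
G(x, q) = -⅛ (G(x, q) = 1/((-8 - x) + x) = 1/(-8) = -⅛)
(b(492) + G(158, -400)) + 30262 = (-495 - ⅛) + 30262 = -3961/8 + 30262 = 238135/8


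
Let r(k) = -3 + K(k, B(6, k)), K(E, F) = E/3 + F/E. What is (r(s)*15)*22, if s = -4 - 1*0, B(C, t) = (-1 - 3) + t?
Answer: -770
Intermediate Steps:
B(C, t) = -4 + t
K(E, F) = E/3 + F/E (K(E, F) = E*(⅓) + F/E = E/3 + F/E)
s = -4 (s = -4 + 0 = -4)
r(k) = -3 + k/3 + (-4 + k)/k (r(k) = -3 + (k/3 + (-4 + k)/k) = -3 + k/3 + (-4 + k)/k)
(r(s)*15)*22 = ((-2 - 4/(-4) + (⅓)*(-4))*15)*22 = ((-2 - 4*(-¼) - 4/3)*15)*22 = ((-2 + 1 - 4/3)*15)*22 = -7/3*15*22 = -35*22 = -770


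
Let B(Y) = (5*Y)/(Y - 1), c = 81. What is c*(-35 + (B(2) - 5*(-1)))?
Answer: -1620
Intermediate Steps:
B(Y) = 5*Y/(-1 + Y) (B(Y) = (5*Y)/(-1 + Y) = 5*Y/(-1 + Y))
c*(-35 + (B(2) - 5*(-1))) = 81*(-35 + (5*2/(-1 + 2) - 5*(-1))) = 81*(-35 + (5*2/1 + 5)) = 81*(-35 + (5*2*1 + 5)) = 81*(-35 + (10 + 5)) = 81*(-35 + 15) = 81*(-20) = -1620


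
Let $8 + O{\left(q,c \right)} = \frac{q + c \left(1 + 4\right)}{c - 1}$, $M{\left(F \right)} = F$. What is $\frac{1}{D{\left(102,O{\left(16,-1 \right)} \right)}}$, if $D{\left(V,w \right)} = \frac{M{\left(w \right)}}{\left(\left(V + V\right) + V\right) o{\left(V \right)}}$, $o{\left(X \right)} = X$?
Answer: $-2312$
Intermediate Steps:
$O{\left(q,c \right)} = -8 + \frac{q + 5 c}{-1 + c}$ ($O{\left(q,c \right)} = -8 + \frac{q + c \left(1 + 4\right)}{c - 1} = -8 + \frac{q + c 5}{-1 + c} = -8 + \frac{q + 5 c}{-1 + c}$)
$D{\left(V,w \right)} = \frac{w}{3 V^{2}}$ ($D{\left(V,w \right)} = \frac{w}{\left(\left(V + V\right) + V\right) V} = \frac{w}{\left(2 V + V\right) V} = \frac{w}{3 V V} = \frac{w}{3 V^{2}}$)
$\frac{1}{D{\left(102,O{\left(16,-1 \right)} \right)}} = \frac{1}{\frac{1}{3} \frac{8 + 16 - -3}{-1 - 1} \cdot \frac{1}{10404}} = \frac{1}{\frac{1}{3} \frac{8 + 16 + 3}{-2} \cdot \frac{1}{10404}} = \frac{1}{\frac{1}{3} \left(\left(- \frac{1}{2}\right) 27\right) \frac{1}{10404}} = \frac{1}{\frac{1}{3} \left(- \frac{27}{2}\right) \frac{1}{10404}} = \frac{1}{- \frac{1}{2312}} = -2312$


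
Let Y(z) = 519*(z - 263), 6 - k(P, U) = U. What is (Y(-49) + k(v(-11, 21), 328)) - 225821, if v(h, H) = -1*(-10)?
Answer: -388071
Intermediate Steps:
v(h, H) = 10
k(P, U) = 6 - U
Y(z) = -136497 + 519*z (Y(z) = 519*(-263 + z) = -136497 + 519*z)
(Y(-49) + k(v(-11, 21), 328)) - 225821 = ((-136497 + 519*(-49)) + (6 - 1*328)) - 225821 = ((-136497 - 25431) + (6 - 328)) - 225821 = (-161928 - 322) - 225821 = -162250 - 225821 = -388071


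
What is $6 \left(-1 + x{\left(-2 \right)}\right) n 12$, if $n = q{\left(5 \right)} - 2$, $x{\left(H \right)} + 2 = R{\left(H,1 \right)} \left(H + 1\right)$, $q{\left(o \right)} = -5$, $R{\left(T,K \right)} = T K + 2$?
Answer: $1512$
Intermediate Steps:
$R{\left(T,K \right)} = 2 + K T$ ($R{\left(T,K \right)} = K T + 2 = 2 + K T$)
$x{\left(H \right)} = -2 + \left(1 + H\right) \left(2 + H\right)$ ($x{\left(H \right)} = -2 + \left(2 + 1 H\right) \left(H + 1\right) = -2 + \left(2 + H\right) \left(1 + H\right) = -2 + \left(1 + H\right) \left(2 + H\right)$)
$n = -7$ ($n = -5 - 2 = -7$)
$6 \left(-1 + x{\left(-2 \right)}\right) n 12 = 6 \left(-1 - 2 \left(3 - 2\right)\right) \left(-7\right) 12 = 6 \left(-1 - 2\right) \left(-7\right) 12 = 6 \left(-3\right) \left(-7\right) 12 = \left(-18\right) \left(-7\right) 12 = 126 \cdot 12 = 1512$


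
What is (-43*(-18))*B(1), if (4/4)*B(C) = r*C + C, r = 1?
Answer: 1548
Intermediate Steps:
B(C) = 2*C (B(C) = 1*C + C = C + C = 2*C)
(-43*(-18))*B(1) = (-43*(-18))*(2*1) = 774*2 = 1548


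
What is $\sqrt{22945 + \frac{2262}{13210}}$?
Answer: $\frac{2 \sqrt{250251653470}}{6605} \approx 151.48$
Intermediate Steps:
$\sqrt{22945 + \frac{2262}{13210}} = \sqrt{22945 + 2262 \cdot \frac{1}{13210}} = \sqrt{22945 + \frac{1131}{6605}} = \sqrt{\frac{151552856}{6605}} = \frac{2 \sqrt{250251653470}}{6605}$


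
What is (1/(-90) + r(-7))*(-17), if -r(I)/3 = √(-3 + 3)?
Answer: 17/90 ≈ 0.18889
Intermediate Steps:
r(I) = 0 (r(I) = -3*√(-3 + 3) = -3*√0 = -3*0 = 0)
(1/(-90) + r(-7))*(-17) = (1/(-90) + 0)*(-17) = (-1/90 + 0)*(-17) = -1/90*(-17) = 17/90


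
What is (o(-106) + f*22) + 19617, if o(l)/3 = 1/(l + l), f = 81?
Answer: 4536585/212 ≈ 21399.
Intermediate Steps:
o(l) = 3/(2*l) (o(l) = 3/(l + l) = 3/((2*l)) = 3*(1/(2*l)) = 3/(2*l))
(o(-106) + f*22) + 19617 = ((3/2)/(-106) + 81*22) + 19617 = ((3/2)*(-1/106) + 1782) + 19617 = (-3/212 + 1782) + 19617 = 377781/212 + 19617 = 4536585/212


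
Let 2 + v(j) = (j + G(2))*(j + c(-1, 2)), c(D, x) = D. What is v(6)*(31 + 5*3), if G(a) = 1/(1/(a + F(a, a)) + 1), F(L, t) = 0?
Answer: 4324/3 ≈ 1441.3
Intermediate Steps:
G(a) = 1/(1 + 1/a) (G(a) = 1/(1/(a + 0) + 1) = 1/(1/a + 1) = 1/(1 + 1/a))
v(j) = -2 + (-1 + j)*(⅔ + j) (v(j) = -2 + (j + 2/(1 + 2))*(j - 1) = -2 + (j + 2/3)*(-1 + j) = -2 + (j + 2*(⅓))*(-1 + j) = -2 + (j + ⅔)*(-1 + j) = -2 + (⅔ + j)*(-1 + j) = -2 + (-1 + j)*(⅔ + j))
v(6)*(31 + 5*3) = (-8/3 + 6² - ⅓*6)*(31 + 5*3) = (-8/3 + 36 - 2)*(31 + 15) = (94/3)*46 = 4324/3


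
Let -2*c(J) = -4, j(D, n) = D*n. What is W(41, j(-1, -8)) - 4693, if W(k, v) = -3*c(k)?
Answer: -4699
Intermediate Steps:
c(J) = 2 (c(J) = -1/2*(-4) = 2)
W(k, v) = -6 (W(k, v) = -3*2 = -6)
W(41, j(-1, -8)) - 4693 = -6 - 4693 = -4699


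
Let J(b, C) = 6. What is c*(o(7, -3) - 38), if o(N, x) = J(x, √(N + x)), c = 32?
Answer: -1024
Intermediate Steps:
o(N, x) = 6
c*(o(7, -3) - 38) = 32*(6 - 38) = 32*(-32) = -1024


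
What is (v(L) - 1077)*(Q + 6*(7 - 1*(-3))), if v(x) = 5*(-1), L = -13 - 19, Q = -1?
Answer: -63838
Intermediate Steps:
L = -32
v(x) = -5
(v(L) - 1077)*(Q + 6*(7 - 1*(-3))) = (-5 - 1077)*(-1 + 6*(7 - 1*(-3))) = -1082*(-1 + 6*(7 + 3)) = -1082*(-1 + 6*10) = -1082*(-1 + 60) = -1082*59 = -63838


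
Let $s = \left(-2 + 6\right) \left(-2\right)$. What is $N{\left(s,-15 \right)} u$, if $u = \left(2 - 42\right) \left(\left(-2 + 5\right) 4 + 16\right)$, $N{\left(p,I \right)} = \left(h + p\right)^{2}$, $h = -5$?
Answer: $-189280$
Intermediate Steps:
$s = -8$ ($s = 4 \left(-2\right) = -8$)
$N{\left(p,I \right)} = \left(-5 + p\right)^{2}$
$u = -1120$ ($u = - 40 \left(3 \cdot 4 + 16\right) = - 40 \left(12 + 16\right) = \left(-40\right) 28 = -1120$)
$N{\left(s,-15 \right)} u = \left(-5 - 8\right)^{2} \left(-1120\right) = \left(-13\right)^{2} \left(-1120\right) = 169 \left(-1120\right) = -189280$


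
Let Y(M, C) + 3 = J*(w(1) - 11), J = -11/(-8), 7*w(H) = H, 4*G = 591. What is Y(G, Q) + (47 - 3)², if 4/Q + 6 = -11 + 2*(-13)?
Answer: 26853/14 ≈ 1918.1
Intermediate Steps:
G = 591/4 (G = (¼)*591 = 591/4 ≈ 147.75)
w(H) = H/7
Q = -4/43 (Q = 4/(-6 + (-11 + 2*(-13))) = 4/(-6 + (-11 - 26)) = 4/(-6 - 37) = 4/(-43) = 4*(-1/43) = -4/43 ≈ -0.093023)
J = 11/8 (J = -11*(-⅛) = 11/8 ≈ 1.3750)
Y(M, C) = -251/14 (Y(M, C) = -3 + 11*((⅐)*1 - 11)/8 = -3 + 11*(⅐ - 11)/8 = -3 + (11/8)*(-76/7) = -3 - 209/14 = -251/14)
Y(G, Q) + (47 - 3)² = -251/14 + (47 - 3)² = -251/14 + 44² = -251/14 + 1936 = 26853/14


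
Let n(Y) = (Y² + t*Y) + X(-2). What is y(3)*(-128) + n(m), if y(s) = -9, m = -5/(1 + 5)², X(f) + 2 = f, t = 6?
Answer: 1486753/1296 ≈ 1147.2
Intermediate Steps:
X(f) = -2 + f
m = -5/36 (m = -5/(6²) = -5/36 ≈ -0.13889)
n(Y) = -4 + Y² + 6*Y (n(Y) = (Y² + 6*Y) + (-2 - 2) = (Y² + 6*Y) - 4 = -4 + Y² + 6*Y)
y(3)*(-128) + n(m) = -9*(-128) + (-4 + (-5/36)² + 6*(-5/36)) = 1152 + (-4 + 25/1296 - ⅚) = 1152 - 6239/1296 = 1486753/1296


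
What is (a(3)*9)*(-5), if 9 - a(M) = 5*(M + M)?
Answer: 945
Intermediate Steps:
a(M) = 9 - 10*M (a(M) = 9 - 5*(M + M) = 9 - 5*2*M = 9 - 10*M)
(a(3)*9)*(-5) = ((9 - 10*3)*9)*(-5) = ((9 - 30)*9)*(-5) = -21*9*(-5) = -189*(-5) = 945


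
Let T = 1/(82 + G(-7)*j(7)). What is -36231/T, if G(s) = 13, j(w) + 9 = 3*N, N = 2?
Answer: -1557933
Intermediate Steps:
j(w) = -3 (j(w) = -9 + 3*2 = -9 + 6 = -3)
T = 1/43 (T = 1/(82 + 13*(-3)) = 1/(82 - 39) = 1/43 ≈ 0.023256)
-36231/T = -36231/1/43 = -36231*43 = -1557933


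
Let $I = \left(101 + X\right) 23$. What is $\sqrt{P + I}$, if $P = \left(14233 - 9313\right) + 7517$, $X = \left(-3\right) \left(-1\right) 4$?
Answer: $2 \sqrt{3759} \approx 122.62$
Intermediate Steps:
$X = 12$ ($X = 3 \cdot 4 = 12$)
$I = 2599$ ($I = \left(101 + 12\right) 23 = 113 \cdot 23 = 2599$)
$P = 12437$ ($P = 4920 + 7517 = 12437$)
$\sqrt{P + I} = \sqrt{12437 + 2599} = \sqrt{15036} = 2 \sqrt{3759}$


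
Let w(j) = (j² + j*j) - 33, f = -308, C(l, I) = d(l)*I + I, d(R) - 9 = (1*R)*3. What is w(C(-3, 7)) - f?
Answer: 373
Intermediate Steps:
d(R) = 9 + 3*R (d(R) = 9 + (1*R)*3 = 9 + R*3 = 9 + 3*R)
C(l, I) = I + I*(9 + 3*l) (C(l, I) = (9 + 3*l)*I + I = I*(9 + 3*l) + I = I + I*(9 + 3*l))
w(j) = -33 + 2*j² (w(j) = (j² + j²) - 33 = 2*j² - 33 = -33 + 2*j²)
w(C(-3, 7)) - f = (-33 + 2*(7*(10 + 3*(-3)))²) - 1*(-308) = (-33 + 2*(7*(10 - 9))²) + 308 = (-33 + 2*(7*1)²) + 308 = (-33 + 2*7²) + 308 = (-33 + 2*49) + 308 = (-33 + 98) + 308 = 65 + 308 = 373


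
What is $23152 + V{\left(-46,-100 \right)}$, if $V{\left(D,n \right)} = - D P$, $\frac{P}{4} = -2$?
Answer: $22784$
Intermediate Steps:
$P = -8$ ($P = 4 \left(-2\right) = -8$)
$V{\left(D,n \right)} = 8 D$ ($V{\left(D,n \right)} = - D \left(-8\right) = - \left(-8\right) D = 8 D$)
$23152 + V{\left(-46,-100 \right)} = 23152 + 8 \left(-46\right) = 23152 - 368 = 22784$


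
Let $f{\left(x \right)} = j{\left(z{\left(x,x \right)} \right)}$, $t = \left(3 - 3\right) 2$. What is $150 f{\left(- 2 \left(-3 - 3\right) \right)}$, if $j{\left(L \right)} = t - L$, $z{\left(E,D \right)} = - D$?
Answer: $1800$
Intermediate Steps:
$t = 0$ ($t = 0 \cdot 2 = 0$)
$j{\left(L \right)} = - L$ ($j{\left(L \right)} = 0 - L = - L$)
$f{\left(x \right)} = x$ ($f{\left(x \right)} = - \left(-1\right) x = x$)
$150 f{\left(- 2 \left(-3 - 3\right) \right)} = 150 \left(- 2 \left(-3 - 3\right)\right) = 150 \left(\left(-2\right) \left(-6\right)\right) = 150 \cdot 12 = 1800$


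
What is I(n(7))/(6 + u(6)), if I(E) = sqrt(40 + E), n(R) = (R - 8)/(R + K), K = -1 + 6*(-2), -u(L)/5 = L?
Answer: -sqrt(1446)/144 ≈ -0.26407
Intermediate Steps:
u(L) = -5*L
K = -13 (K = -1 - 12 = -13)
n(R) = (-8 + R)/(-13 + R) (n(R) = (R - 8)/(R - 13) = (-8 + R)/(-13 + R))
I(n(7))/(6 + u(6)) = sqrt(40 + (-8 + 7)/(-13 + 7))/(6 - 5*6) = sqrt(40 - 1/(-6))/(6 - 30) = sqrt(40 - 1/6*(-1))/(-24) = sqrt(40 + 1/6)*(-1/24) = sqrt(241/6)*(-1/24) = (sqrt(1446)/6)*(-1/24) = -sqrt(1446)/144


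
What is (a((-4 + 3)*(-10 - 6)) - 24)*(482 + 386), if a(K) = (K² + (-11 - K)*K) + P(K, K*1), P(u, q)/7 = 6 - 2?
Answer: -149296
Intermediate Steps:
P(u, q) = 28 (P(u, q) = 7*(6 - 2) = 7*4 = 28)
a(K) = 28 + K² + K*(-11 - K) (a(K) = (K² + (-11 - K)*K) + 28 = (K² + K*(-11 - K)) + 28 = 28 + K² + K*(-11 - K))
(a((-4 + 3)*(-10 - 6)) - 24)*(482 + 386) = ((28 - 11*(-4 + 3)*(-10 - 6)) - 24)*(482 + 386) = ((28 - (-11)*(-16)) - 24)*868 = ((28 - 11*16) - 24)*868 = ((28 - 176) - 24)*868 = (-148 - 24)*868 = -172*868 = -149296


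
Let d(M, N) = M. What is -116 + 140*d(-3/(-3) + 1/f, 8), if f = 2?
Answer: 94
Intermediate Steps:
-116 + 140*d(-3/(-3) + 1/f, 8) = -116 + 140*(-3/(-3) + 1/2) = -116 + 140*(-3*(-1/3) + 1*(1/2)) = -116 + 140*(1 + 1/2) = -116 + 140*(3/2) = -116 + 210 = 94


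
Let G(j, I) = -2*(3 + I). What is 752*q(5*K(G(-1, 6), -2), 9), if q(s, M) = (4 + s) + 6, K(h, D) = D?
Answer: 0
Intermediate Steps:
G(j, I) = -6 - 2*I
q(s, M) = 10 + s
752*q(5*K(G(-1, 6), -2), 9) = 752*(10 + 5*(-2)) = 752*(10 - 10) = 752*0 = 0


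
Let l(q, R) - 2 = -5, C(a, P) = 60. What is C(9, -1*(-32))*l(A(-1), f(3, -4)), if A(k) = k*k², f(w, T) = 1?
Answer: -180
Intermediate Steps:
A(k) = k³
l(q, R) = -3 (l(q, R) = 2 - 5 = -3)
C(9, -1*(-32))*l(A(-1), f(3, -4)) = 60*(-3) = -180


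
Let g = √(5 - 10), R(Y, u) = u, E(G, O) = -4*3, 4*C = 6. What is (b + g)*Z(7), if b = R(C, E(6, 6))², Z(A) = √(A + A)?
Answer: √14*(144 + I*√5) ≈ 538.8 + 8.3666*I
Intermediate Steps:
C = 3/2 (C = (¼)*6 = 3/2 ≈ 1.5000)
E(G, O) = -12
g = I*√5 (g = √(-5) = I*√5 ≈ 2.2361*I)
Z(A) = √2*√A (Z(A) = √(2*A) = √2*√A)
b = 144 (b = (-12)² = 144)
(b + g)*Z(7) = (144 + I*√5)*(√2*√7) = (144 + I*√5)*√14 = √14*(144 + I*√5)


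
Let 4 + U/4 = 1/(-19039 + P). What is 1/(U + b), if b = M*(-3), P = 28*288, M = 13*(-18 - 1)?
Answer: 10975/7956871 ≈ 0.0013793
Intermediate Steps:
M = -247 (M = 13*(-19) = -247)
P = 8064
b = 741 (b = -247*(-3) = 741)
U = -175604/10975 (U = -16 + 4/(-19039 + 8064) = -16 + 4/(-10975) = -16 + 4*(-1/10975) = -16 - 4/10975 = -175604/10975 ≈ -16.000)
1/(U + b) = 1/(-175604/10975 + 741) = 1/(7956871/10975) = 10975/7956871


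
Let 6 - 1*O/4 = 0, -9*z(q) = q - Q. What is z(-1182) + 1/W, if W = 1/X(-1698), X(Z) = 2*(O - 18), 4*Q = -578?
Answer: 2291/18 ≈ 127.28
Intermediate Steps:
Q = -289/2 (Q = (¼)*(-578) = -289/2 ≈ -144.50)
z(q) = -289/18 - q/9 (z(q) = -(q - 1*(-289/2))/9 = -(q + 289/2)/9 = -(289/2 + q)/9 = -289/18 - q/9)
O = 24 (O = 24 - 4*0 = 24 + 0 = 24)
X(Z) = 12 (X(Z) = 2*(24 - 18) = 2*6 = 12)
W = 1/12 ≈ 0.083333
z(-1182) + 1/W = (-289/18 - ⅑*(-1182)) + 1/(1/12) = (-289/18 + 394/3) + 12 = 2075/18 + 12 = 2291/18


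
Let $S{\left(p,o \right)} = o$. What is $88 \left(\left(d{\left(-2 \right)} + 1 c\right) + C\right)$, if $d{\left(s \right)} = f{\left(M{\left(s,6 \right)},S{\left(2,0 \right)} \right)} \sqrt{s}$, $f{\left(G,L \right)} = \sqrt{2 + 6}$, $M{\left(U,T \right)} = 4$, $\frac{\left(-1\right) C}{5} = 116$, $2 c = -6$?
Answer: $-51304 + 352 i \approx -51304.0 + 352.0 i$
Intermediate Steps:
$c = -3$ ($c = \frac{1}{2} \left(-6\right) = -3$)
$C = -580$ ($C = \left(-5\right) 116 = -580$)
$f{\left(G,L \right)} = 2 \sqrt{2}$ ($f{\left(G,L \right)} = \sqrt{8} = 2 \sqrt{2}$)
$d{\left(s \right)} = 2 \sqrt{2} \sqrt{s}$
$88 \left(\left(d{\left(-2 \right)} + 1 c\right) + C\right) = 88 \left(\left(2 \sqrt{2} \sqrt{-2} + 1 \left(-3\right)\right) - 580\right) = 88 \left(\left(2 \sqrt{2} i \sqrt{2} - 3\right) - 580\right) = 88 \left(\left(4 i - 3\right) - 580\right) = 88 \left(\left(-3 + 4 i\right) - 580\right) = 88 \left(-583 + 4 i\right) = -51304 + 352 i$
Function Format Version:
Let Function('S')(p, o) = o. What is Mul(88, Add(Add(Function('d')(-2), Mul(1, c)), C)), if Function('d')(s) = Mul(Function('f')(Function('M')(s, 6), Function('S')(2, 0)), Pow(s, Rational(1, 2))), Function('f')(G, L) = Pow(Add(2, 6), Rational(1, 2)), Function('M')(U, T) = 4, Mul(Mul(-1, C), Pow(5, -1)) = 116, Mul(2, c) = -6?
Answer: Add(-51304, Mul(352, I)) ≈ Add(-51304., Mul(352.00, I))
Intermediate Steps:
c = -3 (c = Mul(Rational(1, 2), -6) = -3)
C = -580 (C = Mul(-5, 116) = -580)
Function('f')(G, L) = Mul(2, Pow(2, Rational(1, 2))) (Function('f')(G, L) = Pow(8, Rational(1, 2)) = Mul(2, Pow(2, Rational(1, 2))))
Function('d')(s) = Mul(2, Pow(2, Rational(1, 2)), Pow(s, Rational(1, 2))) (Function('d')(s) = Mul(Mul(2, Pow(2, Rational(1, 2))), Pow(s, Rational(1, 2))) = Mul(2, Pow(2, Rational(1, 2)), Pow(s, Rational(1, 2))))
Mul(88, Add(Add(Function('d')(-2), Mul(1, c)), C)) = Mul(88, Add(Add(Mul(2, Pow(2, Rational(1, 2)), Pow(-2, Rational(1, 2))), Mul(1, -3)), -580)) = Mul(88, Add(Add(Mul(2, Pow(2, Rational(1, 2)), Mul(I, Pow(2, Rational(1, 2)))), -3), -580)) = Mul(88, Add(Add(Mul(4, I), -3), -580)) = Mul(88, Add(Add(-3, Mul(4, I)), -580)) = Mul(88, Add(-583, Mul(4, I))) = Add(-51304, Mul(352, I))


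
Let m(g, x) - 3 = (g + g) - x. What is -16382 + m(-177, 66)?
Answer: -16799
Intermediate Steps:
m(g, x) = 3 - x + 2*g (m(g, x) = 3 + ((g + g) - x) = 3 + (2*g - x) = 3 + (-x + 2*g) = 3 - x + 2*g)
-16382 + m(-177, 66) = -16382 + (3 - 1*66 + 2*(-177)) = -16382 + (3 - 66 - 354) = -16382 - 417 = -16799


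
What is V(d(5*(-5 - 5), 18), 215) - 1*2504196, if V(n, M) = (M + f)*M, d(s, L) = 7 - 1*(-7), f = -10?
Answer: -2460121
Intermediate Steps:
d(s, L) = 14 (d(s, L) = 7 + 7 = 14)
V(n, M) = M*(-10 + M) (V(n, M) = (M - 10)*M = (-10 + M)*M = M*(-10 + M))
V(d(5*(-5 - 5), 18), 215) - 1*2504196 = 215*(-10 + 215) - 1*2504196 = 215*205 - 2504196 = 44075 - 2504196 = -2460121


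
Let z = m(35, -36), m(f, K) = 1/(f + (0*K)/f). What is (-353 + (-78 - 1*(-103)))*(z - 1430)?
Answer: 16416072/35 ≈ 4.6903e+5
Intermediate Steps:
m(f, K) = 1/f (m(f, K) = 1/(f + 0/f) = 1/(f + 0) = 1/f)
z = 1/35 ≈ 0.028571
(-353 + (-78 - 1*(-103)))*(z - 1430) = (-353 + (-78 - 1*(-103)))*(1/35 - 1430) = (-353 + (-78 + 103))*(-50049/35) = (-353 + 25)*(-50049/35) = -328*(-50049/35) = 16416072/35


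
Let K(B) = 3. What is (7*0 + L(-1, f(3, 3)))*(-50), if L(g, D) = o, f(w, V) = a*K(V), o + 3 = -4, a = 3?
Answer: 350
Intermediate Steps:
o = -7 (o = -3 - 4 = -7)
f(w, V) = 9 (f(w, V) = 3*3 = 9)
L(g, D) = -7
(7*0 + L(-1, f(3, 3)))*(-50) = (7*0 - 7)*(-50) = (0 - 7)*(-50) = -7*(-50) = 350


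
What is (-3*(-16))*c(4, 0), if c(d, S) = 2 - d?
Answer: -96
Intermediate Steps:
(-3*(-16))*c(4, 0) = (-3*(-16))*(2 - 1*4) = 48*(2 - 4) = 48*(-2) = -96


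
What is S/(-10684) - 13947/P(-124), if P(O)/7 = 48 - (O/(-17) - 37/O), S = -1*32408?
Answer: -24565765130/530863921 ≈ -46.275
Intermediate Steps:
S = -32408
P(O) = 336 + 259/O + 7*O/17 (P(O) = 7*(48 - (O/(-17) - 37/O)) = 7*(48 - (O*(-1/17) - 37/O)) = 7*(48 - (-O/17 - 37/O)) = 7*(48 - (-37/O - O/17)) = 7*(48 + (37/O + O/17)) = 7*(48 + 37/O + O/17) = 336 + 259/O + 7*O/17)
S/(-10684) - 13947/P(-124) = -32408/(-10684) - 13947/(336 + 259/(-124) + (7/17)*(-124)) = -32408*(-1/10684) - 13947/(336 + 259*(-1/124) - 868/17) = 8102/2671 - 13947/(336 - 259/124 - 868/17) = 8102/2671 - 13947/596253/2108 = 8102/2671 - 13947*2108/596253 = 8102/2671 - 9800092/198751 = -24565765130/530863921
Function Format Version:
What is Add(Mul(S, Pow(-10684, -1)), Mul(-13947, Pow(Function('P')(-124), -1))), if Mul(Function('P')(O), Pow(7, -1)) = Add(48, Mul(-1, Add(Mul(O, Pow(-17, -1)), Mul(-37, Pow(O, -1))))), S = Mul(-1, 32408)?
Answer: Rational(-24565765130, 530863921) ≈ -46.275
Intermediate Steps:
S = -32408
Function('P')(O) = Add(336, Mul(259, Pow(O, -1)), Mul(Rational(7, 17), O)) (Function('P')(O) = Mul(7, Add(48, Mul(-1, Add(Mul(O, Pow(-17, -1)), Mul(-37, Pow(O, -1)))))) = Mul(7, Add(48, Mul(-1, Add(Mul(O, Rational(-1, 17)), Mul(-37, Pow(O, -1)))))) = Mul(7, Add(48, Mul(-1, Add(Mul(Rational(-1, 17), O), Mul(-37, Pow(O, -1)))))) = Mul(7, Add(48, Mul(-1, Add(Mul(-37, Pow(O, -1)), Mul(Rational(-1, 17), O))))) = Mul(7, Add(48, Add(Mul(37, Pow(O, -1)), Mul(Rational(1, 17), O)))) = Mul(7, Add(48, Mul(37, Pow(O, -1)), Mul(Rational(1, 17), O))) = Add(336, Mul(259, Pow(O, -1)), Mul(Rational(7, 17), O)))
Add(Mul(S, Pow(-10684, -1)), Mul(-13947, Pow(Function('P')(-124), -1))) = Add(Mul(-32408, Pow(-10684, -1)), Mul(-13947, Pow(Add(336, Mul(259, Pow(-124, -1)), Mul(Rational(7, 17), -124)), -1))) = Add(Mul(-32408, Rational(-1, 10684)), Mul(-13947, Pow(Add(336, Mul(259, Rational(-1, 124)), Rational(-868, 17)), -1))) = Add(Rational(8102, 2671), Mul(-13947, Pow(Add(336, Rational(-259, 124), Rational(-868, 17)), -1))) = Add(Rational(8102, 2671), Mul(-13947, Pow(Rational(596253, 2108), -1))) = Add(Rational(8102, 2671), Mul(-13947, Rational(2108, 596253))) = Add(Rational(8102, 2671), Rational(-9800092, 198751)) = Rational(-24565765130, 530863921)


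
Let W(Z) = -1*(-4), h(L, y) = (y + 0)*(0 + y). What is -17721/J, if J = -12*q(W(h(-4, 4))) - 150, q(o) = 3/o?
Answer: 5907/53 ≈ 111.45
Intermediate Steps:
h(L, y) = y² (h(L, y) = y*y = y²)
W(Z) = 4
J = -159 (J = -36/4 - 150 = -12*¾ - 150 = -9 - 150 = -159)
-17721/J = -17721/(-159) = -17721*(-1/159) = 5907/53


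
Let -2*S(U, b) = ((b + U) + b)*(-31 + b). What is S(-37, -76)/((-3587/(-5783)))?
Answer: -116949609/7174 ≈ -16302.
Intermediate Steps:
S(U, b) = -(-31 + b)*(U + 2*b)/2 (S(U, b) = -((b + U) + b)*(-31 + b)/2 = -((U + b) + b)*(-31 + b)/2 = -(U + 2*b)*(-31 + b)/2 = -(-31 + b)*(U + 2*b)/2)
S(-37, -76)/((-3587/(-5783))) = (-1*(-76)² + 31*(-76) + (31/2)*(-37) - ½*(-37)*(-76))/((-3587/(-5783))) = (-1*5776 - 2356 - 1147/2 - 1406)/((-3587*(-1/5783))) = (-5776 - 2356 - 1147/2 - 1406)/(3587/5783) = -20223/2*5783/3587 = -116949609/7174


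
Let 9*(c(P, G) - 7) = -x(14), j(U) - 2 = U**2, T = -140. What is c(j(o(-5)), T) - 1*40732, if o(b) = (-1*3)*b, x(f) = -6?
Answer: -122173/3 ≈ -40724.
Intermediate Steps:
o(b) = -3*b
j(U) = 2 + U**2
c(P, G) = 23/3 (c(P, G) = 7 + (-1*(-6))/9 = 7 + (1/9)*6 = 7 + 2/3 = 23/3)
c(j(o(-5)), T) - 1*40732 = 23/3 - 1*40732 = 23/3 - 40732 = -122173/3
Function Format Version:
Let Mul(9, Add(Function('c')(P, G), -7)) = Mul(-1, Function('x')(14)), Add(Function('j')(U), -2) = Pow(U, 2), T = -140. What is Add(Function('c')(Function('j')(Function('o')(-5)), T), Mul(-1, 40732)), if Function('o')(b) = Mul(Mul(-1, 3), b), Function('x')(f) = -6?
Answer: Rational(-122173, 3) ≈ -40724.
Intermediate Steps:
Function('o')(b) = Mul(-3, b)
Function('j')(U) = Add(2, Pow(U, 2))
Function('c')(P, G) = Rational(23, 3) (Function('c')(P, G) = Add(7, Mul(Rational(1, 9), Mul(-1, -6))) = Add(7, Mul(Rational(1, 9), 6)) = Add(7, Rational(2, 3)) = Rational(23, 3))
Add(Function('c')(Function('j')(Function('o')(-5)), T), Mul(-1, 40732)) = Add(Rational(23, 3), Mul(-1, 40732)) = Add(Rational(23, 3), -40732) = Rational(-122173, 3)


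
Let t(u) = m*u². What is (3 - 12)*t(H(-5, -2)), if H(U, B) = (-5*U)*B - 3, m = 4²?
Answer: -404496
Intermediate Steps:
m = 16
H(U, B) = -3 - 5*B*U (H(U, B) = -5*B*U - 3 = -3 - 5*B*U)
t(u) = 16*u²
(3 - 12)*t(H(-5, -2)) = (3 - 12)*(16*(-3 - 5*(-2)*(-5))²) = -144*(-3 - 50)² = -144*(-53)² = -144*2809 = -9*44944 = -404496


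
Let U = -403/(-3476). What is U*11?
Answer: 403/316 ≈ 1.2753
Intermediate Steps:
U = 403/3476 (U = -403*(-1/3476) = 403/3476 ≈ 0.11594)
U*11 = (403/3476)*11 = 403/316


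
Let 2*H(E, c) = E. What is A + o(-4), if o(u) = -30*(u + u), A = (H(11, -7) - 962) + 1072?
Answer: 711/2 ≈ 355.50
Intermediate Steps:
H(E, c) = E/2
A = 231/2 (A = ((½)*11 - 962) + 1072 = (11/2 - 962) + 1072 = -1913/2 + 1072 = 231/2 ≈ 115.50)
o(u) = -60*u
A + o(-4) = 231/2 - 60*(-4) = 231/2 + 240 = 711/2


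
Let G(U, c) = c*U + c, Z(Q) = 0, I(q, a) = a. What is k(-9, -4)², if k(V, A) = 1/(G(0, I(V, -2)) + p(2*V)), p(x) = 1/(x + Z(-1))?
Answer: 324/1369 ≈ 0.23667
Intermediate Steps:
G(U, c) = c + U*c (G(U, c) = U*c + c = c + U*c)
p(x) = 1/x (p(x) = 1/(x + 0) = 1/x)
k(V, A) = 1/(-2 + 1/(2*V)) (k(V, A) = 1/(-2*(1 + 0) + 1/(2*V)) = 1/(-2*1 + 1/(2*V)) = 1/(-2 + 1/(2*V)))
k(-9, -4)² = (-2*(-9)/(-1 + 4*(-9)))² = (-2*(-9)/(-1 - 36))² = (-2*(-9)/(-37))² = (-2*(-9)*(-1/37))² = (-18/37)² = 324/1369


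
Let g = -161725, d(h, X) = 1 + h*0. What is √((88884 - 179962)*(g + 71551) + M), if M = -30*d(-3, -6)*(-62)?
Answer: 6*√228135262 ≈ 90625.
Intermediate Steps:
d(h, X) = 1 (d(h, X) = 1 + 0 = 1)
M = 1860 (M = -30*1*(-62) = -30*(-62) = 1860)
√((88884 - 179962)*(g + 71551) + M) = √((88884 - 179962)*(-161725 + 71551) + 1860) = √(-91078*(-90174) + 1860) = √(8212867572 + 1860) = √8212869432 = 6*√228135262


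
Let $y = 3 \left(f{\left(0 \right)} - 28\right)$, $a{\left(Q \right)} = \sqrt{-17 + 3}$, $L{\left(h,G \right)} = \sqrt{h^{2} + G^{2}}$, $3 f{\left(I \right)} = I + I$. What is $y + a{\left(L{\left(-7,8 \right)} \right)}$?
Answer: $-84 + i \sqrt{14} \approx -84.0 + 3.7417 i$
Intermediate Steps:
$f{\left(I \right)} = \frac{2 I}{3}$ ($f{\left(I \right)} = \frac{I + I}{3} = \frac{2 I}{3}$)
$L{\left(h,G \right)} = \sqrt{G^{2} + h^{2}}$
$a{\left(Q \right)} = i \sqrt{14}$ ($a{\left(Q \right)} = \sqrt{-14} = i \sqrt{14}$)
$y = -84$ ($y = 3 \left(\frac{2}{3} \cdot 0 - 28\right) = 3 \left(0 - 28\right) = 3 \left(-28\right) = -84$)
$y + a{\left(L{\left(-7,8 \right)} \right)} = -84 + i \sqrt{14}$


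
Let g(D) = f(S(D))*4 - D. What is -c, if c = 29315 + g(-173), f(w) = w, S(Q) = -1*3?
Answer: -29476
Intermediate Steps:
S(Q) = -3
g(D) = -12 - D (g(D) = -3*4 - D = -12 - D)
c = 29476 (c = 29315 + (-12 - 1*(-173)) = 29315 + (-12 + 173) = 29315 + 161 = 29476)
-c = -1*29476 = -29476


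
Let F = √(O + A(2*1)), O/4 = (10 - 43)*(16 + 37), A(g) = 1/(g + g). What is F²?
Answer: -27983/4 ≈ -6995.8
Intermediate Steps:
A(g) = 1/(2*g)
O = -6996 (O = 4*((10 - 43)*(16 + 37)) = 4*(-33*53) = 4*(-1749) = -6996)
F = I*√27983/2 (F = √(-6996 + 1/(2*((2*1)))) = √(-6996 + (½)/2) = √(-6996 + (½)*(½)) = √(-6996 + ¼) = √(-27983/4) = I*√27983/2 ≈ 83.641*I)
F² = (I*√27983/2)² = -27983/4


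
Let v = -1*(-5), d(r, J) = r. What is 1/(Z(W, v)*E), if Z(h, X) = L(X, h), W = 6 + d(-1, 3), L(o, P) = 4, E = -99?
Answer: -1/396 ≈ -0.0025253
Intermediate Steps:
v = 5
W = 5 (W = 6 - 1 = 5)
Z(h, X) = 4
1/(Z(W, v)*E) = 1/(4*(-99)) = 1/(-396) = -1/396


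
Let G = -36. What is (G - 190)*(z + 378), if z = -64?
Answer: -70964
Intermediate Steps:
(G - 190)*(z + 378) = (-36 - 190)*(-64 + 378) = -226*314 = -70964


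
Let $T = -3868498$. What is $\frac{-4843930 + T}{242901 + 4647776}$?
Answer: $- \frac{8712428}{4890677} \approx -1.7814$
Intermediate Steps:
$\frac{-4843930 + T}{242901 + 4647776} = \frac{-4843930 - 3868498}{242901 + 4647776} = - \frac{8712428}{4890677}$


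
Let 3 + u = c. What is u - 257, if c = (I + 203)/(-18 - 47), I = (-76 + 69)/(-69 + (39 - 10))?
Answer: -684127/2600 ≈ -263.13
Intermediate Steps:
I = 7/40 (I = -7/(-69 + 29) = -7/(-40) = -7*(-1/40) = 7/40 ≈ 0.17500)
c = -8127/2600 (c = (7/40 + 203)/(-18 - 47) = (8127/40)/(-65) = (8127/40)*(-1/65) = -8127/2600 ≈ -3.1258)
u = -15927/2600 (u = -3 - 8127/2600 = -15927/2600 ≈ -6.1258)
u - 257 = -15927/2600 - 257 = -684127/2600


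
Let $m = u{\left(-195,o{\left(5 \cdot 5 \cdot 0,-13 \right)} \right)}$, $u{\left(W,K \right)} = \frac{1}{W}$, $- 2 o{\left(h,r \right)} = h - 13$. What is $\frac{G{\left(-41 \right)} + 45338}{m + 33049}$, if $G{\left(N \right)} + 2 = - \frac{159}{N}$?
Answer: $\frac{362492325}{264226714} \approx 1.3719$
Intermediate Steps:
$o{\left(h,r \right)} = \frac{13}{2} - \frac{h}{2}$ ($o{\left(h,r \right)} = - \frac{h - 13}{2} = - \frac{-13 + h}{2} = \frac{13}{2} - \frac{h}{2}$)
$G{\left(N \right)} = -2 - \frac{159}{N}$
$m = - \frac{1}{195}$ ($m = \frac{1}{-195} = - \frac{1}{195} \approx -0.0051282$)
$\frac{G{\left(-41 \right)} + 45338}{m + 33049} = \frac{\left(-2 - \frac{159}{-41}\right) + 45338}{- \frac{1}{195} + 33049} = \frac{\left(-2 - - \frac{159}{41}\right) + 45338}{\frac{6444554}{195}} = \left(\left(-2 + \frac{159}{41}\right) + 45338\right) \frac{195}{6444554} = \left(\frac{77}{41} + 45338\right) \frac{195}{6444554} = \frac{1858935}{41} \cdot \frac{195}{6444554} = \frac{362492325}{264226714}$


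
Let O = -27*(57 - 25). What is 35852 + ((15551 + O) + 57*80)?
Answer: 55099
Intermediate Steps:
O = -864 (O = -27*32 = -864)
35852 + ((15551 + O) + 57*80) = 35852 + ((15551 - 864) + 57*80) = 35852 + (14687 + 4560) = 35852 + 19247 = 55099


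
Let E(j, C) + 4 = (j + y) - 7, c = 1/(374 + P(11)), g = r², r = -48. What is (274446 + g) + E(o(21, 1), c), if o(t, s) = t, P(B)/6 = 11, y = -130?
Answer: 276630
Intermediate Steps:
P(B) = 66 (P(B) = 6*11 = 66)
g = 2304 (g = (-48)² = 2304)
c = 1/440 (c = 1/(374 + 66) = 1/440 ≈ 0.0022727)
E(j, C) = -141 + j (E(j, C) = -4 + ((j - 130) - 7) = -4 + ((-130 + j) - 7) = -4 + (-137 + j) = -141 + j)
(274446 + g) + E(o(21, 1), c) = (274446 + 2304) + (-141 + 21) = 276750 - 120 = 276630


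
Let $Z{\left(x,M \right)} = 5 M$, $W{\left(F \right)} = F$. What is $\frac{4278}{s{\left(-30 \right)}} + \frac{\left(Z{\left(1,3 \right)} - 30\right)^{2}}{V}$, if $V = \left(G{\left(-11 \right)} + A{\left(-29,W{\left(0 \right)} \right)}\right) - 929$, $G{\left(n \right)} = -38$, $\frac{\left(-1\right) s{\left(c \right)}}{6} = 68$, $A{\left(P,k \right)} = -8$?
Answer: $- \frac{9473}{884} \approx -10.716$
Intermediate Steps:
$s{\left(c \right)} = -408$ ($s{\left(c \right)} = \left(-6\right) 68 = -408$)
$V = -975$ ($V = \left(-38 - 8\right) - 929 = -46 - 929 = -975$)
$\frac{4278}{s{\left(-30 \right)}} + \frac{\left(Z{\left(1,3 \right)} - 30\right)^{2}}{V} = \frac{4278}{-408} + \frac{\left(5 \cdot 3 - 30\right)^{2}}{-975} = 4278 \left(- \frac{1}{408}\right) + \left(15 - 30\right)^{2} \left(- \frac{1}{975}\right) = - \frac{713}{68} + \left(-15\right)^{2} \left(- \frac{1}{975}\right) = - \frac{713}{68} + 225 \left(- \frac{1}{975}\right) = - \frac{713}{68} - \frac{3}{13} = - \frac{9473}{884}$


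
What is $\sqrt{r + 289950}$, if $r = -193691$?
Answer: $\sqrt{96259} \approx 310.26$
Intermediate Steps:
$\sqrt{r + 289950} = \sqrt{-193691 + 289950} = \sqrt{96259}$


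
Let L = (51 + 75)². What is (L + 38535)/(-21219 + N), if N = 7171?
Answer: -54411/14048 ≈ -3.8732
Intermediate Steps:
L = 15876 (L = 126² = 15876)
(L + 38535)/(-21219 + N) = (15876 + 38535)/(-21219 + 7171) = 54411/(-14048) = 54411*(-1/14048) = -54411/14048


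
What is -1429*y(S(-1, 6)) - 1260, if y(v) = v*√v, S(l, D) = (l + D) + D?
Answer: -1260 - 15719*√11 ≈ -53394.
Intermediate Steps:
S(l, D) = l + 2*D (S(l, D) = (D + l) + D = l + 2*D)
y(v) = v^(3/2)
-1429*y(S(-1, 6)) - 1260 = -1429*(-1 + 2*6)^(3/2) - 1260 = -1429*(-1 + 12)^(3/2) - 1260 = -15719*√11 - 1260 = -1260 - 15719*√11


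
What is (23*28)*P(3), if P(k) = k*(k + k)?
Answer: 11592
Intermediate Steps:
P(k) = 2*k² (P(k) = k*(2*k) = 2*k²)
(23*28)*P(3) = (23*28)*(2*3²) = 644*(2*9) = 644*18 = 11592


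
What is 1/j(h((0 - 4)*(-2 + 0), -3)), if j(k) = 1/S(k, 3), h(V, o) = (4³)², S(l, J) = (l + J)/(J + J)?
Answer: 4099/6 ≈ 683.17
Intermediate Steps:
S(l, J) = (J + l)/(2*J) (S(l, J) = (J + l)/((2*J)) = (J + l)*(1/(2*J)) = (J + l)/(2*J))
h(V, o) = 4096 (h(V, o) = 64² = 4096)
j(k) = 1/(½ + k/6) (j(k) = 1/((½)*(3 + k)/3) = 1/((½)*(⅓)*(3 + k)) = 1/(½ + k/6))
1/j(h((0 - 4)*(-2 + 0), -3)) = 1/(6/(3 + 4096)) = 1/(6/4099) = 4099/6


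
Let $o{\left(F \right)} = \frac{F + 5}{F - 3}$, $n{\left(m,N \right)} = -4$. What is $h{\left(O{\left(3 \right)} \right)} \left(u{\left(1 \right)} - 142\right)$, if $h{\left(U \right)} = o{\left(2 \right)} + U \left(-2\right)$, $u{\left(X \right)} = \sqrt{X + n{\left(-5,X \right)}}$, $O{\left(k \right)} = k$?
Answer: $1846 - 13 i \sqrt{3} \approx 1846.0 - 22.517 i$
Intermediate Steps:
$o{\left(F \right)} = \frac{5 + F}{-3 + F}$
$u{\left(X \right)} = \sqrt{-4 + X}$ ($u{\left(X \right)} = \sqrt{X - 4} = \sqrt{-4 + X}$)
$h{\left(U \right)} = -7 - 2 U$ ($h{\left(U \right)} = \frac{5 + 2}{-3 + 2} + U \left(-2\right) = \frac{1}{-1} \cdot 7 - 2 U = \left(-1\right) 7 - 2 U = -7 - 2 U$)
$h{\left(O{\left(3 \right)} \right)} \left(u{\left(1 \right)} - 142\right) = \left(-7 - 6\right) \left(\sqrt{-4 + 1} - 142\right) = \left(-7 - 6\right) \left(\sqrt{-3} - 142\right) = - 13 \left(i \sqrt{3} - 142\right) = - 13 \left(-142 + i \sqrt{3}\right) = 1846 - 13 i \sqrt{3}$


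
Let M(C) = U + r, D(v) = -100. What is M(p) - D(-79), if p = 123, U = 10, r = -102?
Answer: 8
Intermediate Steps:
M(C) = -92 (M(C) = 10 - 102 = -92)
M(p) - D(-79) = -92 - 1*(-100) = -92 + 100 = 8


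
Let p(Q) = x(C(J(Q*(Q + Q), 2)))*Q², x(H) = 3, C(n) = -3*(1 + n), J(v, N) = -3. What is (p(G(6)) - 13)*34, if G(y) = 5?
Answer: 2108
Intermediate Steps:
C(n) = -3 - 3*n
p(Q) = 3*Q²
(p(G(6)) - 13)*34 = (3*5² - 13)*34 = (3*25 - 13)*34 = (75 - 13)*34 = 62*34 = 2108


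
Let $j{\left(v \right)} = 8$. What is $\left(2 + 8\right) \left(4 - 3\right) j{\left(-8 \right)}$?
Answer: $80$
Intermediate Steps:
$\left(2 + 8\right) \left(4 - 3\right) j{\left(-8 \right)} = \left(2 + 8\right) \left(4 - 3\right) 8 = 10 \cdot 1 \cdot 8 = 10 \cdot 8 = 80$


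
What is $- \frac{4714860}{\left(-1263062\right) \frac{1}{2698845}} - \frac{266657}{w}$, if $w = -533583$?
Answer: $\frac{3394835655284859917}{336974205573} \approx 1.0074 \cdot 10^{7}$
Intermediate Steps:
$- \frac{4714860}{\left(-1263062\right) \frac{1}{2698845}} - \frac{266657}{w} = - \frac{4714860}{\left(-1263062\right) \frac{1}{2698845}} - \frac{266657}{-533583} = - \frac{4714860}{\left(-1263062\right) \frac{1}{2698845}} - - \frac{266657}{533583} = - \frac{4714860}{- \frac{1263062}{2698845}} + \frac{266657}{533583} = \left(-4714860\right) \left(- \frac{2698845}{1263062}\right) + \frac{266657}{533583} = \frac{6362338168350}{631531} + \frac{266657}{533583} = \frac{3394835655284859917}{336974205573}$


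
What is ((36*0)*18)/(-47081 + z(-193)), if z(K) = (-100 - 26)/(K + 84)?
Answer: 0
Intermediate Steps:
z(K) = -126/(84 + K)
((36*0)*18)/(-47081 + z(-193)) = ((36*0)*18)/(-47081 - 126/(84 - 193)) = (0*18)/(-47081 - 126/(-109)) = 0/(-47081 - 126*(-1/109)) = 0/(-47081 + 126/109) = 0/(-5131703/109) = 0*(-109/5131703) = 0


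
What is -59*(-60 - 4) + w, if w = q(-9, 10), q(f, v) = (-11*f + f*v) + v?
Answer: 3795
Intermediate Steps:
q(f, v) = v - 11*f + f*v
w = 19 (w = 10 - 11*(-9) - 9*10 = 10 + 99 - 90 = 19)
-59*(-60 - 4) + w = -59*(-60 - 4) + 19 = -59*(-64) + 19 = 3776 + 19 = 3795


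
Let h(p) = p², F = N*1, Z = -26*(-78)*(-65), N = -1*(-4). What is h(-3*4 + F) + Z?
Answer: -131756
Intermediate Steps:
N = 4
Z = -131820 (Z = 2028*(-65) = -131820)
F = 4 (F = 4*1 = 4)
h(-3*4 + F) + Z = (-3*4 + 4)² - 131820 = (-12 + 4)² - 131820 = (-8)² - 131820 = 64 - 131820 = -131756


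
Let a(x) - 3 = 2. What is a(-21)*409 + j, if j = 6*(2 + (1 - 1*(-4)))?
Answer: 2087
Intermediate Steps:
a(x) = 5 (a(x) = 3 + 2 = 5)
j = 42 (j = 6*(2 + (1 + 4)) = 6*(2 + 5) = 6*7 = 42)
a(-21)*409 + j = 5*409 + 42 = 2045 + 42 = 2087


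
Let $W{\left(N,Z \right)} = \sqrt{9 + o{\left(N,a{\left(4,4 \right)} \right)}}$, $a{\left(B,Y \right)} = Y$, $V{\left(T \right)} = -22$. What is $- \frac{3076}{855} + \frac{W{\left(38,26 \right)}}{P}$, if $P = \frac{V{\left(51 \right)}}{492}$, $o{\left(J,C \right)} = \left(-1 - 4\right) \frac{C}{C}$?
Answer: $- \frac{454496}{9405} \approx -48.325$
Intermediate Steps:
$o{\left(J,C \right)} = -5$ ($o{\left(J,C \right)} = \left(-5\right) 1 = -5$)
$W{\left(N,Z \right)} = 2$ ($W{\left(N,Z \right)} = \sqrt{9 - 5} = \sqrt{4} = 2$)
$P = - \frac{11}{246}$ ($P = - \frac{22}{492} = \left(-22\right) \frac{1}{492} = - \frac{11}{246} \approx -0.044715$)
$- \frac{3076}{855} + \frac{W{\left(38,26 \right)}}{P} = - \frac{3076}{855} + \frac{2}{- \frac{11}{246}} = \left(-3076\right) \frac{1}{855} + 2 \left(- \frac{246}{11}\right) = - \frac{3076}{855} - \frac{492}{11} = - \frac{454496}{9405}$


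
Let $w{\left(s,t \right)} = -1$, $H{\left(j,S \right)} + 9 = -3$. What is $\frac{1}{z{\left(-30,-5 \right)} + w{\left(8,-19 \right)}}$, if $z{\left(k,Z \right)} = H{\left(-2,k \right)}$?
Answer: $- \frac{1}{13} \approx -0.076923$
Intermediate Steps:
$H{\left(j,S \right)} = -12$ ($H{\left(j,S \right)} = -9 - 3 = -12$)
$z{\left(k,Z \right)} = -12$
$\frac{1}{z{\left(-30,-5 \right)} + w{\left(8,-19 \right)}} = \frac{1}{-12 - 1} = \frac{1}{-13} = - \frac{1}{13}$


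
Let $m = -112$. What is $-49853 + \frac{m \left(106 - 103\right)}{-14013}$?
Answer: $- \frac{232863251}{4671} \approx -49853.0$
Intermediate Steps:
$-49853 + \frac{m \left(106 - 103\right)}{-14013} = -49853 + \frac{\left(-112\right) \left(106 - 103\right)}{-14013} = -49853 + \left(-112\right) 3 \left(- \frac{1}{14013}\right) = -49853 - - \frac{112}{4671} = -49853 + \frac{112}{4671} = - \frac{232863251}{4671}$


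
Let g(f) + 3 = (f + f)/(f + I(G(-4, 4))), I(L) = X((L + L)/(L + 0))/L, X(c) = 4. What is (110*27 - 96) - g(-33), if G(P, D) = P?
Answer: 48876/17 ≈ 2875.1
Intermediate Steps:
I(L) = 4/L
g(f) = -3 + 2*f/(-1 + f) (g(f) = -3 + (f + f)/(f + 4/(-4)) = -3 + (2*f)/(f + 4*(-1/4)) = -3 + (2*f)/(f - 1) = -3 + (2*f)/(-1 + f) = -3 + 2*f/(-1 + f))
(110*27 - 96) - g(-33) = (110*27 - 96) - (3 - 1*(-33))/(-1 - 33) = (2970 - 96) - (3 + 33)/(-34) = 2874 - (-1)*36/34 = 2874 - 1*(-18/17) = 2874 + 18/17 = 48876/17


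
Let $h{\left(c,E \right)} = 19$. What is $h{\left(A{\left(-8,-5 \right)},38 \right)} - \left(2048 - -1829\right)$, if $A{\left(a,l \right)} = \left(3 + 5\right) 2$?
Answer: $-3858$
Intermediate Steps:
$A{\left(a,l \right)} = 16$ ($A{\left(a,l \right)} = 8 \cdot 2 = 16$)
$h{\left(A{\left(-8,-5 \right)},38 \right)} - \left(2048 - -1829\right) = 19 - \left(2048 - -1829\right) = 19 - \left(2048 + 1829\right) = 19 - 3877 = -3858$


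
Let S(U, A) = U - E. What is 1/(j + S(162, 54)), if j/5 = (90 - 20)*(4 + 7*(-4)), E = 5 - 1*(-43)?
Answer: -1/8286 ≈ -0.00012069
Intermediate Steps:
E = 48 (E = 5 + 43 = 48)
S(U, A) = -48 + U (S(U, A) = U - 1*48 = U - 48 = -48 + U)
j = -8400 (j = 5*((90 - 20)*(4 + 7*(-4))) = 5*(70*(4 - 28)) = 5*(70*(-24)) = 5*(-1680) = -8400)
1/(j + S(162, 54)) = 1/(-8400 + (-48 + 162)) = 1/(-8400 + 114) = 1/(-8286) = -1/8286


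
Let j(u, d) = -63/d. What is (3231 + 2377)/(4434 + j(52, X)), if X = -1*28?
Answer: 22432/17745 ≈ 1.2641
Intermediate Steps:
X = -28
(3231 + 2377)/(4434 + j(52, X)) = (3231 + 2377)/(4434 - 63/(-28)) = 5608/(4434 - 63*(-1/28)) = 5608/(4434 + 9/4) = 5608/(17745/4) = 5608*(4/17745) = 22432/17745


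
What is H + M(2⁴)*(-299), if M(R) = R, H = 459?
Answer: -4325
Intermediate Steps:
H + M(2⁴)*(-299) = 459 + 2⁴*(-299) = 459 + 16*(-299) = 459 - 4784 = -4325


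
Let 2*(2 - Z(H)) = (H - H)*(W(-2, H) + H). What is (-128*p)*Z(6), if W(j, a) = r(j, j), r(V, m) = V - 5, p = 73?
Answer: -18688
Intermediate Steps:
r(V, m) = -5 + V
W(j, a) = -5 + j
Z(H) = 2 (Z(H) = 2 - (H - H)*((-5 - 2) + H)/2 = 2 - 0*(-7 + H) = 2 - ½*0 = 2 + 0 = 2)
(-128*p)*Z(6) = -128*73*2 = -9344*2 = -18688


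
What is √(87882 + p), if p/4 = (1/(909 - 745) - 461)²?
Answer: √6306732177/82 ≈ 968.47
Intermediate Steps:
p = 5715813609/6724 (p = 4*(1/(909 - 745) - 461)² = 4*(1/164 - 461)² = 4*(-75603/164)² = 4*(5715813609/26896) = 5715813609/6724 ≈ 8.5006e+5)
√(87882 + p) = √(87882 + 5715813609/6724) = √(6306732177/6724) = √6306732177/82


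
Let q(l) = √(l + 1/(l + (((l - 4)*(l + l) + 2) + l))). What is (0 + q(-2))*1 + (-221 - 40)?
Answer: -261 + I*√946/22 ≈ -261.0 + 1.3981*I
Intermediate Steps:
q(l) = √(l + 1/(2 + 2*l + 2*l*(-4 + l))) (q(l) = √(l + 1/(l + (((-4 + l)*(2*l) + 2) + l))) = √(l + 1/(l + ((2*l*(-4 + l) + 2) + l))) = √(l + 1/(l + ((2 + 2*l*(-4 + l)) + l))) = √(l + 1/(l + (2 + l + 2*l*(-4 + l)))) = √(l + 1/(2 + 2*l + 2*l*(-4 + l))))
(0 + q(-2))*1 + (-221 - 40) = (0 + √(2/(1 + (-2)² - 3*(-2)) + 4*(-2))/2)*1 + (-221 - 40) = (0 + √(2/(1 + 4 + 6) - 8)/2)*1 - 261 = (0 + √(2/11 - 8)/2)*1 - 261 = (0 + √(-86/11)/2)*1 - 261 = (0 + (I*√946/11)/2)*1 - 261 = (0 + I*√946/22)*1 - 261 = (I*√946/22)*1 - 261 = I*√946/22 - 261 = -261 + I*√946/22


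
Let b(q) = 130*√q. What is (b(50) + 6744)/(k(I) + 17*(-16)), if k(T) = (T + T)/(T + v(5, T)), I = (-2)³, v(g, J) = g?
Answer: -2529/100 - 39*√2/16 ≈ -28.737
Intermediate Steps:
I = -8
k(T) = 2*T/(5 + T) (k(T) = (T + T)/(T + 5) = (2*T)/(5 + T) = 2*T/(5 + T))
(b(50) + 6744)/(k(I) + 17*(-16)) = (130*√50 + 6744)/(2*(-8)/(5 - 8) + 17*(-16)) = (130*(5*√2) + 6744)/(2*(-8)/(-3) - 272) = (650*√2 + 6744)/(2*(-8)*(-⅓) - 272) = (6744 + 650*√2)/(16/3 - 272) = (6744 + 650*√2)/(-800/3) = (6744 + 650*√2)*(-3/800) = -2529/100 - 39*√2/16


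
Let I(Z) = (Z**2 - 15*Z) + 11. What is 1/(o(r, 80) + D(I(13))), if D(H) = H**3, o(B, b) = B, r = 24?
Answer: -1/3351 ≈ -0.00029842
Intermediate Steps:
I(Z) = 11 + Z**2 - 15*Z
1/(o(r, 80) + D(I(13))) = 1/(24 + (11 + 13**2 - 15*13)**3) = 1/(24 + (11 + 169 - 195)**3) = 1/(24 + (-15)**3) = 1/(24 - 3375) = 1/(-3351) = -1/3351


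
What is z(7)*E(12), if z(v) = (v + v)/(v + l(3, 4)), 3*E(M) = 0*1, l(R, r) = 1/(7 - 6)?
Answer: 0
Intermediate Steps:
l(R, r) = 1 (l(R, r) = 1/1 = 1)
E(M) = 0 (E(M) = (0*1)/3 = (⅓)*0 = 0)
z(v) = 2*v/(1 + v) (z(v) = (v + v)/(v + 1) = (2*v)/(1 + v) = 2*v/(1 + v))
z(7)*E(12) = (2*7/(1 + 7))*0 = (2*7/8)*0 = (2*7*(⅛))*0 = (7/4)*0 = 0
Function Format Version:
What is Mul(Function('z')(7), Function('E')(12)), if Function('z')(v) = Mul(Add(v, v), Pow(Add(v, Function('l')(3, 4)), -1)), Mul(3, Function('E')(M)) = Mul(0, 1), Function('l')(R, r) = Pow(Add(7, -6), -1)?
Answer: 0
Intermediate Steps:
Function('l')(R, r) = 1 (Function('l')(R, r) = Pow(1, -1) = 1)
Function('E')(M) = 0 (Function('E')(M) = Mul(Rational(1, 3), Mul(0, 1)) = Mul(Rational(1, 3), 0) = 0)
Function('z')(v) = Mul(2, v, Pow(Add(1, v), -1)) (Function('z')(v) = Mul(Add(v, v), Pow(Add(v, 1), -1)) = Mul(Mul(2, v), Pow(Add(1, v), -1)) = Mul(2, v, Pow(Add(1, v), -1)))
Mul(Function('z')(7), Function('E')(12)) = Mul(Mul(2, 7, Pow(Add(1, 7), -1)), 0) = Mul(Mul(2, 7, Pow(8, -1)), 0) = Mul(Mul(2, 7, Rational(1, 8)), 0) = Mul(Rational(7, 4), 0) = 0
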